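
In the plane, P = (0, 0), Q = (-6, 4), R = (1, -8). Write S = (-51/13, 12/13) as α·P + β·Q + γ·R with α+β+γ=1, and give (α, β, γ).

(1/13, 9/13, 3/13)

Signed area of the reference triangle: [PQR] = ½·(0·(4−(-8)) + (-6)·(-8−0) + 1·(0−4)) = ½·(0 + 48 − 4) = 22.
[SQR] = ½·((-51/13)·(4−(-8)) + (-6)·(-8−(12/13)) + 1·(12/13−4)) = ½·(-612/13 + 696/13 − 40/13) = 22/13, so the P-coordinate is (22/13)/22 = 1/13.
[PSR] = ½·(0·(12/13−(-8)) + (-51/13)·(-8−0) + 1·(0−(12/13))) = ½·(0 + 408/13 − 12/13) = 198/13, so the Q-coordinate is 9/13.
[PQS] = ½·(0·(4−(12/13)) + (-6)·(12/13−0) + (-51/13)·(0−4)) = ½·(0 − 72/13 + 204/13) = 66/13, so the R-coordinate is 3/13.
Check: 1/13 + 9/13 + 3/13 = 1.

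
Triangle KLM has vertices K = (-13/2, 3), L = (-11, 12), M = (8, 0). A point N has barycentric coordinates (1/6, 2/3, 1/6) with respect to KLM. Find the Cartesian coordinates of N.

(-85/12, 17/2)

N = (1/6)·K + (2/3)·L + (1/6)·M.
x-coordinate: (1/6)·(-13/2) + (2/3)·(-11) + (1/6)·8 = -85/12.
y-coordinate: (1/6)·3 + (2/3)·12 + (1/6)·0 = 17/2.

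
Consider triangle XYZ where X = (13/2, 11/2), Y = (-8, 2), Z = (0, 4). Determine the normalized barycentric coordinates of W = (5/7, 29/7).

Signed area of the reference triangle: [XYZ] = ½·((13/2)·(2−4) + (-8)·(4−(11/2)) + 0·(11/2−2)) = ½·(-13 + 12 + 0) = -1/2.
[WYZ] = ½·((5/7)·(2−4) + (-8)·(4−(29/7)) + 0·(29/7−2)) = ½·(-10/7 + 8/7 + 0) = -1/7, so the X-coordinate is (-1/7)/(-1/2) = 2/7.
[XWZ] = ½·((13/2)·(29/7−4) + (5/7)·(4−(11/2)) + 0·(11/2−(29/7))) = ½·(13/14 − 15/14 + 0) = -1/14, so the Y-coordinate is 1/7.
[XYW] = ½·((13/2)·(2−(29/7)) + (-8)·(29/7−(11/2)) + (5/7)·(11/2−2)) = ½·(-195/14 + 76/7 + 5/2) = -2/7, so the Z-coordinate is 4/7.
Check: 2/7 + 1/7 + 4/7 = 1.

(2/7, 1/7, 4/7)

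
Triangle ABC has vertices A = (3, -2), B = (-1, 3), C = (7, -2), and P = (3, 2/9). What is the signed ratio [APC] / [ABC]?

4/9

[ABC] = ½·(3·(3−(-2)) + (-1)·(-2−(-2)) + 7·(-2−3)) = ½·(15 + 0 − 35) = -10.
[APC] = ½·(3·(2/9−(-2)) + 3·(-2−(-2)) + 7·(-2−(2/9))) = ½·(20/3 + 0 − 140/9) = -40/9, so the ratio is (-40/9)/(-10) = 4/9.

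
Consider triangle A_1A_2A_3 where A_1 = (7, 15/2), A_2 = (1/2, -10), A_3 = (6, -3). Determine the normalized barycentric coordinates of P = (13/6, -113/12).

Signed area of the reference triangle: [A_1A_2A_3] = ½·(7·(-10−(-3)) + (1/2)·(-3−(15/2)) + 6·(15/2−(-10))) = ½·(-49 − 21/4 + 105) = 203/8.
[PA_2A_3] = ½·((13/6)·(-10−(-3)) + (1/2)·(-3−(-113/12)) + 6·(-113/12−(-10))) = ½·(-91/6 + 77/24 + 7/2) = -203/48, so the A_1-coordinate is (-203/48)/(203/8) = -1/6.
[A_1PA_3] = ½·(7·(-113/12−(-3)) + (13/6)·(-3−(15/2)) + 6·(15/2−(-113/12))) = ½·(-539/12 − 91/4 + 203/2) = 203/12, so the A_2-coordinate is 2/3.
[A_1A_2P] = ½·(7·(-10−(-113/12)) + (1/2)·(-113/12−(15/2)) + (13/6)·(15/2−(-10))) = ½·(-49/12 − 203/24 + 455/12) = 203/16, so the A_3-coordinate is 1/2.

(-1/6, 2/3, 1/2)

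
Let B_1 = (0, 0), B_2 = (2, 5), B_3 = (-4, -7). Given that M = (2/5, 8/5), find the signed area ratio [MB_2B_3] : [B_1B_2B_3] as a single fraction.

1/5

[B_1B_2B_3] = ½·(0·(5−(-7)) + 2·(-7−0) + (-4)·(0−5)) = ½·(0 − 14 + 20) = 3.
[MB_2B_3] = ½·((2/5)·(5−(-7)) + 2·(-7−(8/5)) + (-4)·(8/5−5)) = ½·(24/5 − 86/5 + 68/5) = 3/5, so the ratio is (3/5)/3 = 1/5.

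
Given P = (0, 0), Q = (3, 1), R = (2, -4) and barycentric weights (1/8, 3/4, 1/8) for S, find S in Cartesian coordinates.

(5/2, 1/4)

S = (1/8)·P + (3/4)·Q + (1/8)·R.
x-coordinate: (1/8)·0 + (3/4)·3 + (1/8)·2 = 5/2.
y-coordinate: (1/8)·0 + (3/4)·1 + (1/8)·(-4) = 1/4.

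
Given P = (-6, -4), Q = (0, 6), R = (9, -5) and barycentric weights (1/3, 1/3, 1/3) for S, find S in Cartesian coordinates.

(1, -1)

S = (1/3)·P + (1/3)·Q + (1/3)·R.
x-coordinate: (1/3)·(-6) + (1/3)·0 + (1/3)·9 = 1.
y-coordinate: (1/3)·(-4) + (1/3)·6 + (1/3)·(-5) = -1.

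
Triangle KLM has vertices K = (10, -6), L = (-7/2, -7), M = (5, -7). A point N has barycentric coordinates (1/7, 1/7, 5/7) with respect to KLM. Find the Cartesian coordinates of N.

(9/2, -48/7)

N = (1/7)·K + (1/7)·L + (5/7)·M.
x-coordinate: (1/7)·10 + (1/7)·(-7/2) + (5/7)·5 = 9/2.
y-coordinate: (1/7)·(-6) + (1/7)·(-7) + (5/7)·(-7) = -48/7.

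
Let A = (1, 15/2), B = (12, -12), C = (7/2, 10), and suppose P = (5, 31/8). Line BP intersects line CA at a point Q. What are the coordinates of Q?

(8/3, 55/6)

Barycentric coordinates of P with respect to ABC: (1/4, 1/4, 1/2).
On side CA the B-coordinate is zero; dropping P's B-weight 1/4 and renormalizing the remaining 1/2 : 1/4 gives weights 2/3, 1/3 on C, A.
Q = (2/3)·(7/2, 10) + (1/3)·(1, 15/2) = (8/3, 55/6).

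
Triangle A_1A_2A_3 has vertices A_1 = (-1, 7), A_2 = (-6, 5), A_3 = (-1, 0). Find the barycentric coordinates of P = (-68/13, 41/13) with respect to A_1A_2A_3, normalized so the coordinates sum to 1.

(-2/13, 11/13, 4/13)

Signed area of the reference triangle: [A_1A_2A_3] = ½·((-1)·(5−0) + (-6)·(0−7) + (-1)·(7−5)) = ½·(-5 + 42 − 2) = 35/2.
[PA_2A_3] = ½·((-68/13)·(5−0) + (-6)·(0−(41/13)) + (-1)·(41/13−5)) = ½·(-340/13 + 246/13 + 24/13) = -35/13, so the A_1-coordinate is (-35/13)/(35/2) = -2/13.
[A_1PA_3] = ½·((-1)·(41/13−0) + (-68/13)·(0−7) + (-1)·(7−(41/13))) = ½·(-41/13 + 476/13 − 50/13) = 385/26, so the A_2-coordinate is 11/13.
[A_1A_2P] = ½·((-1)·(5−(41/13)) + (-6)·(41/13−7) + (-68/13)·(7−5)) = ½·(-24/13 + 300/13 − 136/13) = 70/13, so the A_3-coordinate is 4/13.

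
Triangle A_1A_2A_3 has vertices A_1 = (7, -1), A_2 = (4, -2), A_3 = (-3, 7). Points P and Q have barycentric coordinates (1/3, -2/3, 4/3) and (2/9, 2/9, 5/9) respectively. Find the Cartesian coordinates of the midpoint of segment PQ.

(-16/9, 61/9)

Barycentric coordinates of the midpoint are the average: (5/18, -2/9, 17/18).
Converting: (5/18)·A_1 + (-2/9)·A_2 + (17/18)·A_3 = (-16/9, 61/9).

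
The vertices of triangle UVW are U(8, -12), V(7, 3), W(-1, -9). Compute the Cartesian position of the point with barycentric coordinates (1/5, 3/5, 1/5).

P = (1/5)·U + (3/5)·V + (1/5)·W.
x-coordinate: (1/5)·8 + (3/5)·7 + (1/5)·(-1) = 28/5.
y-coordinate: (1/5)·(-12) + (3/5)·3 + (1/5)·(-9) = -12/5.

(28/5, -12/5)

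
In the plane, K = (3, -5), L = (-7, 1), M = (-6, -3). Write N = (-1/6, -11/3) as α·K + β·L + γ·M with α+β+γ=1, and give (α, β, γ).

(2/3, 1/6, 1/6)

Signed area of the reference triangle: [KLM] = ½·(3·(1−(-3)) + (-7)·(-3−(-5)) + (-6)·(-5−1)) = ½·(12 − 14 + 36) = 17.
[NLM] = ½·((-1/6)·(1−(-3)) + (-7)·(-3−(-11/3)) + (-6)·(-11/3−1)) = ½·(-2/3 − 14/3 + 28) = 34/3, so the K-coordinate is (34/3)/17 = 2/3.
[KNM] = ½·(3·(-11/3−(-3)) + (-1/6)·(-3−(-5)) + (-6)·(-5−(-11/3))) = ½·(-2 − 1/3 + 8) = 17/6, so the L-coordinate is 1/6.
[KLN] = ½·(3·(1−(-11/3)) + (-7)·(-11/3−(-5)) + (-1/6)·(-5−1)) = ½·(14 − 28/3 + 1) = 17/6, so the M-coordinate is 1/6.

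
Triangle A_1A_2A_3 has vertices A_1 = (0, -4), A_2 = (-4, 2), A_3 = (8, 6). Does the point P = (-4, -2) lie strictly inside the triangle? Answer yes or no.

Barycentric coordinates of P: (6/11, 7/11, -2/11).
The three coordinates are positive, positive, negative; a point is interior exactly when all three are positive.

no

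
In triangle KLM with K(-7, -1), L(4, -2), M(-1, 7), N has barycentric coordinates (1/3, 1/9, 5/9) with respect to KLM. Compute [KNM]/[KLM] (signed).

The signed ratio [KNM]/[KLM] equals the barycentric coordinate of N at vertex L, which is 1/9.

1/9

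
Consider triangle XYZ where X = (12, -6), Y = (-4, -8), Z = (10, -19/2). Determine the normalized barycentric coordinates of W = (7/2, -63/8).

(1/4, 1/2, 1/4)

Signed area of the reference triangle: [XYZ] = ½·(12·(-8−(-19/2)) + (-4)·(-19/2−(-6)) + 10·(-6−(-8))) = ½·(18 + 14 + 20) = 26.
[WYZ] = ½·((7/2)·(-8−(-19/2)) + (-4)·(-19/2−(-63/8)) + 10·(-63/8−(-8))) = ½·(21/4 + 13/2 + 5/4) = 13/2, so the X-coordinate is (13/2)/26 = 1/4.
[XWZ] = ½·(12·(-63/8−(-19/2)) + (7/2)·(-19/2−(-6)) + 10·(-6−(-63/8))) = ½·(39/2 − 49/4 + 75/4) = 13, so the Y-coordinate is 1/2.
[XYW] = ½·(12·(-8−(-63/8)) + (-4)·(-63/8−(-6)) + (7/2)·(-6−(-8))) = ½·(-3/2 + 15/2 + 7) = 13/2, so the Z-coordinate is 1/4.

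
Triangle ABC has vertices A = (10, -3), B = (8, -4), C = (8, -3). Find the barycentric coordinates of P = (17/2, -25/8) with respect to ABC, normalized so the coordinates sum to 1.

(1/4, 1/8, 5/8)

Signed area of the reference triangle: [ABC] = ½·(10·(-4−(-3)) + 8·(-3−(-3)) + 8·(-3−(-4))) = ½·(-10 + 0 + 8) = -1.
[PBC] = ½·((17/2)·(-4−(-3)) + 8·(-3−(-25/8)) + 8·(-25/8−(-4))) = ½·(-17/2 + 1 + 7) = -1/4, so the A-coordinate is (-1/4)/(-1) = 1/4.
[APC] = ½·(10·(-25/8−(-3)) + (17/2)·(-3−(-3)) + 8·(-3−(-25/8))) = ½·(-5/4 + 0 + 1) = -1/8, so the B-coordinate is 1/8.
[ABP] = ½·(10·(-4−(-25/8)) + 8·(-25/8−(-3)) + (17/2)·(-3−(-4))) = ½·(-35/4 − 1 + 17/2) = -5/8, so the C-coordinate is 5/8.
Check: 1/4 + 1/8 + 5/8 = 1.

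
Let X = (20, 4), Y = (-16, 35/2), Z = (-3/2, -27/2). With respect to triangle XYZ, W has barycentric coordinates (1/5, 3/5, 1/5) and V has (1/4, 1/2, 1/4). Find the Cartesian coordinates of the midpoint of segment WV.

(-371/80, 599/80)

Barycentric coordinates of the midpoint are the average: (9/40, 11/20, 9/40).
Converting: (9/40)·X + (11/20)·Y + (9/40)·Z = (-371/80, 599/80).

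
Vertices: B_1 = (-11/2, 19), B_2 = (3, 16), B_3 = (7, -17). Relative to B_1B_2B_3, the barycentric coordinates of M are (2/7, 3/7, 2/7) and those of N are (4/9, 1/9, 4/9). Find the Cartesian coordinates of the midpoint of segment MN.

Barycentric coordinates of the midpoint are the average: (23/63, 17/63, 23/63).
Converting: (23/63)·B_1 + (17/63)·B_2 + (23/63)·B_3 = (19/14, 106/21).

(19/14, 106/21)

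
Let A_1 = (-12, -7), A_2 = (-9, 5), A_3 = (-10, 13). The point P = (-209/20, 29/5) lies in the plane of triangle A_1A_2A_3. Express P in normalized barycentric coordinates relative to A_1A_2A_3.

(3/10, 3/20, 11/20)

Signed area of the reference triangle: [A_1A_2A_3] = ½·((-12)·(5−13) + (-9)·(13−(-7)) + (-10)·(-7−5)) = ½·(96 − 180 + 120) = 18.
[PA_2A_3] = ½·((-209/20)·(5−13) + (-9)·(13−(29/5)) + (-10)·(29/5−5)) = ½·(418/5 − 324/5 − 8) = 27/5, so the A_1-coordinate is (27/5)/18 = 3/10.
[A_1PA_3] = ½·((-12)·(29/5−13) + (-209/20)·(13−(-7)) + (-10)·(-7−(29/5))) = ½·(432/5 − 209 + 128) = 27/10, so the A_2-coordinate is 3/20.
[A_1A_2P] = ½·((-12)·(5−(29/5)) + (-9)·(29/5−(-7)) + (-209/20)·(-7−5)) = ½·(48/5 − 576/5 + 627/5) = 99/10, so the A_3-coordinate is 11/20.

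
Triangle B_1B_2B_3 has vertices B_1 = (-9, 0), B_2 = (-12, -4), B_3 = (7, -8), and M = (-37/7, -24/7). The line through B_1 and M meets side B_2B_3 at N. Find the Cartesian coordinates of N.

(-5/2, -6)

Barycentric coordinates of M with respect to B_1B_2B_3: (3/7, 2/7, 2/7).
On side B_2B_3 the B_1-coordinate is zero; dropping M's B_1-weight 3/7 and renormalizing the remaining 2/7 : 2/7 gives weights 1/2, 1/2 on B_2, B_3.
N = (1/2)·(-12, -4) + (1/2)·(7, -8) = (-5/2, -6).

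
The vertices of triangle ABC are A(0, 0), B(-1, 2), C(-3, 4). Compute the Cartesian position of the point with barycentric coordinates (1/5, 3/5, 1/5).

(-6/5, 2)

P = (1/5)·A + (3/5)·B + (1/5)·C.
x-coordinate: (1/5)·0 + (3/5)·(-1) + (1/5)·(-3) = -6/5.
y-coordinate: (1/5)·0 + (3/5)·2 + (1/5)·4 = 2.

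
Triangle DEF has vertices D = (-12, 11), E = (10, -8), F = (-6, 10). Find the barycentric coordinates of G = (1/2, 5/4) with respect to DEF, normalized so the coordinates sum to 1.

Signed area of the reference triangle: [DEF] = ½·((-12)·(-8−10) + 10·(10−11) + (-6)·(11−(-8))) = ½·(216 − 10 − 114) = 46.
[GEF] = ½·((1/2)·(-8−10) + 10·(10−(5/4)) + (-6)·(5/4−(-8))) = ½·(-9 + 175/2 − 111/2) = 23/2, so the D-coordinate is (23/2)/46 = 1/4.
[DGF] = ½·((-12)·(5/4−10) + (1/2)·(10−11) + (-6)·(11−(5/4))) = ½·(105 − 1/2 − 117/2) = 23, so the E-coordinate is 1/2.
[DEG] = ½·((-12)·(-8−(5/4)) + 10·(5/4−11) + (1/2)·(11−(-8))) = ½·(111 − 195/2 + 19/2) = 23/2, so the F-coordinate is 1/4.

(1/4, 1/2, 1/4)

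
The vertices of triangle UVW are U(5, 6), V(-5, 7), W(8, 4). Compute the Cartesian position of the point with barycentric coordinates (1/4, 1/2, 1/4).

P = (1/4)·U + (1/2)·V + (1/4)·W.
x-coordinate: (1/4)·5 + (1/2)·(-5) + (1/4)·8 = 3/4.
y-coordinate: (1/4)·6 + (1/2)·7 + (1/4)·4 = 6.

(3/4, 6)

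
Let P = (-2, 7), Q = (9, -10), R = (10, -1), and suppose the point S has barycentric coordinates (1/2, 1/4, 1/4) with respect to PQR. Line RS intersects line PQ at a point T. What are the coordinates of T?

(5/3, 4/3)

Line RS meets PQ where the R-coordinate vanishes; zeroing S's R-weight and renormalizing leaves P, Q-weights 1/2 : 1/4 → (2/3, 1/3).
So T = (2/3)·P + (1/3)·Q = (5/3, 4/3).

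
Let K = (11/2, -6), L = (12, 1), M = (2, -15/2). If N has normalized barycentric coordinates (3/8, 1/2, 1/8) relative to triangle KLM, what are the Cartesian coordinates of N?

N = (3/8)·K + (1/2)·L + (1/8)·M.
x-coordinate: (3/8)·(11/2) + (1/2)·12 + (1/8)·2 = 133/16.
y-coordinate: (3/8)·(-6) + (1/2)·1 + (1/8)·(-15/2) = -43/16.

(133/16, -43/16)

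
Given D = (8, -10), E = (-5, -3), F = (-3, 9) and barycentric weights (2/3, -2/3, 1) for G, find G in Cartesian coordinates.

G = (2/3)·D + (-2/3)·E + 1·F.
x-coordinate: (2/3)·8 + (-2/3)·(-5) + 1·(-3) = 17/3.
y-coordinate: (2/3)·(-10) + (-2/3)·(-3) + 1·9 = 13/3.

(17/3, 13/3)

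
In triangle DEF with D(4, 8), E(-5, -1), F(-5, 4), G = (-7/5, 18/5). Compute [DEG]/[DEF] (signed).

1/5

[DEF] = ½·(4·(-1−4) + (-5)·(4−8) + (-5)·(8−(-1))) = ½·(-20 + 20 − 45) = -45/2.
[DEG] = ½·(4·(-1−(18/5)) + (-5)·(18/5−8) + (-7/5)·(8−(-1))) = ½·(-92/5 + 22 − 63/5) = -9/2, so the ratio is (-9/2)/(-45/2) = 1/5.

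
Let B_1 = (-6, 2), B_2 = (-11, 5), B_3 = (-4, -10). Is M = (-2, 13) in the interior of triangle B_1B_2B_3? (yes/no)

Barycentric coordinates of M: (191/54, -35/27, -67/54).
The three coordinates are positive, negative, negative; a point is interior exactly when all three are positive.

no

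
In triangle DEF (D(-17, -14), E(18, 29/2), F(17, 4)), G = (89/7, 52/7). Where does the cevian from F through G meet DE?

Barycentric coordinates of G with respect to DEF: (1/7, 4/7, 2/7).
On side DE the F-coordinate is zero; dropping G's F-weight 2/7 and renormalizing the remaining 1/7 : 4/7 gives weights 1/5, 4/5 on D, E.
H = (1/5)·(-17, -14) + (4/5)·(18, 29/2) = (11, 44/5).

(11, 44/5)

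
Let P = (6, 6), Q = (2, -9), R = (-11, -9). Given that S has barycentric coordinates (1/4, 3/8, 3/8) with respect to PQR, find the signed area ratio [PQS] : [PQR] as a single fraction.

The signed ratio [PQS]/[PQR] equals the barycentric coordinate of S at vertex R, which is 3/8.

3/8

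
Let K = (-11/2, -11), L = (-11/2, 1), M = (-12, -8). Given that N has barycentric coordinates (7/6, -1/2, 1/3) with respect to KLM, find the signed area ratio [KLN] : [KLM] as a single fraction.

The signed ratio [KLN]/[KLM] equals the barycentric coordinate of N at vertex M, which is 1/3.

1/3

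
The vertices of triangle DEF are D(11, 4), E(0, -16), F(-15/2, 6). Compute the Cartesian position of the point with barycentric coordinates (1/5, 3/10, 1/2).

(-31/20, -1)

G = (1/5)·D + (3/10)·E + (1/2)·F.
x-coordinate: (1/5)·11 + (3/10)·0 + (1/2)·(-15/2) = -31/20.
y-coordinate: (1/5)·4 + (3/10)·(-16) + (1/2)·6 = -1.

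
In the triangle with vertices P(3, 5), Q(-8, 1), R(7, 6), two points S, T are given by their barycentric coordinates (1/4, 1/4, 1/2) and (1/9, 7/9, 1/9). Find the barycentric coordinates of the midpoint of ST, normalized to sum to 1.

Since both coordinate triples sum to 1, the midpoint's barycentrics are the componentwise average.
(1/4+1/9)/2 = 13/72; similarly 37/72 and 11/36.

(13/72, 37/72, 11/36)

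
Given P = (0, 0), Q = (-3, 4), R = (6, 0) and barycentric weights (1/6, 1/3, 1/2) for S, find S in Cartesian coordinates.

S = (1/6)·P + (1/3)·Q + (1/2)·R.
x-coordinate: (1/6)·0 + (1/3)·(-3) + (1/2)·6 = 2.
y-coordinate: (1/6)·0 + (1/3)·4 + (1/2)·0 = 4/3.

(2, 4/3)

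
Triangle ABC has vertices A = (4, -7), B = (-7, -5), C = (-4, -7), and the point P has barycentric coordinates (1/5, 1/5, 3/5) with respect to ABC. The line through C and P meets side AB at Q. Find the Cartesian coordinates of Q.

Line CP meets AB where the C-coordinate vanishes; zeroing P's C-weight and renormalizing leaves A, B-weights 1/5 : 1/5 → (1/2, 1/2).
So Q = (1/2)·A + (1/2)·B = (-3/2, -6).

(-3/2, -6)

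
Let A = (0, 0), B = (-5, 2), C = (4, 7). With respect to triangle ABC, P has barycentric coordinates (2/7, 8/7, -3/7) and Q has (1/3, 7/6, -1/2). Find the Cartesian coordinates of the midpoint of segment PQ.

(-641/84, -79/84)

Barycentric coordinates of the midpoint are the average: (13/42, 97/84, -13/28).
Converting: (13/42)·A + (97/84)·B + (-13/28)·C = (-641/84, -79/84).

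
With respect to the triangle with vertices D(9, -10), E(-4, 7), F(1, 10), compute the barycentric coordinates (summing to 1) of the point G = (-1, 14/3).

Signed area of the reference triangle: [DEF] = ½·(9·(7−10) + (-4)·(10−(-10)) + 1·(-10−7)) = ½·(-27 − 80 − 17) = -62.
[GEF] = ½·((-1)·(7−10) + (-4)·(10−(14/3)) + 1·(14/3−7)) = ½·(3 − 64/3 − 7/3) = -31/3, so the D-coordinate is (-31/3)/(-62) = 1/6.
[DGF] = ½·(9·(14/3−10) + (-1)·(10−(-10)) + 1·(-10−(14/3))) = ½·(-48 − 20 − 44/3) = -124/3, so the E-coordinate is 2/3.
[DEG] = ½·(9·(7−(14/3)) + (-4)·(14/3−(-10)) + (-1)·(-10−7)) = ½·(21 − 176/3 + 17) = -31/3, so the F-coordinate is 1/6.
Check: 1/6 + 2/3 + 1/6 = 1.

(1/6, 2/3, 1/6)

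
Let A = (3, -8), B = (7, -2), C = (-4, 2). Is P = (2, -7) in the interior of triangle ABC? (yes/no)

no

Barycentric coordinates of P: (75/82, -3/82, 5/41).
The three coordinates are positive, negative, positive; a point is interior exactly when all three are positive.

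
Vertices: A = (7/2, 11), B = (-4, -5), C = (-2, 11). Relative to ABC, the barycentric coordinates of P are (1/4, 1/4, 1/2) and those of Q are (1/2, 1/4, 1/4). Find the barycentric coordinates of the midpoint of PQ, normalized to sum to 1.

Since both coordinate triples sum to 1, the midpoint's barycentrics are the componentwise average.
(1/4+1/2)/2 = 3/8; similarly 1/4 and 3/8.

(3/8, 1/4, 3/8)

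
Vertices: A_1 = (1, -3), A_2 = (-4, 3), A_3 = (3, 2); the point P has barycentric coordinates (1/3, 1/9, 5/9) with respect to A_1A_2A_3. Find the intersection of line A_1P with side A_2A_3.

Line A_1P meets A_2A_3 where the A_1-coordinate vanishes; zeroing P's A_1-weight and renormalizing leaves A_2, A_3-weights 1/9 : 5/9 → (1/6, 5/6).
So Q = (1/6)·A_2 + (5/6)·A_3 = (11/6, 13/6).

(11/6, 13/6)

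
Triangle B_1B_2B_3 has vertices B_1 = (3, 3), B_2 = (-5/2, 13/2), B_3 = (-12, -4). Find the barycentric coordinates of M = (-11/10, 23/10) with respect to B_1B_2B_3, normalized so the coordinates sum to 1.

Signed area of the reference triangle: [B_1B_2B_3] = ½·(3·(13/2−(-4)) + (-5/2)·(-4−3) + (-12)·(3−(13/2))) = ½·(63/2 + 35/2 + 42) = 91/2.
[MB_2B_3] = ½·((-11/10)·(13/2−(-4)) + (-5/2)·(-4−(23/10)) + (-12)·(23/10−(13/2))) = ½·(-231/20 + 63/4 + 252/5) = 273/10, so the B_1-coordinate is (273/10)/(91/2) = 3/5.
[B_1MB_3] = ½·(3·(23/10−(-4)) + (-11/10)·(-4−3) + (-12)·(3−(23/10))) = ½·(189/10 + 77/10 − 42/5) = 91/10, so the B_2-coordinate is 1/5.
[B_1B_2M] = ½·(3·(13/2−(23/10)) + (-5/2)·(23/10−3) + (-11/10)·(3−(13/2))) = ½·(63/5 + 7/4 + 77/20) = 91/10, so the B_3-coordinate is 1/5.

(3/5, 1/5, 1/5)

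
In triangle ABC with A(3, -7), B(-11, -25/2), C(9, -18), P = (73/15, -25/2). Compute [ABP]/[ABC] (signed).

[ABC] = ½·(3·(-25/2−(-18)) + (-11)·(-18−(-7)) + 9·(-7−(-25/2))) = ½·(33/2 + 121 + 99/2) = 187/2.
[ABP] = ½·(3·(-25/2−(-25/2)) + (-11)·(-25/2−(-7)) + (73/15)·(-7−(-25/2))) = ½·(0 + 121/2 + 803/30) = 1309/30, so the ratio is (1309/30)/(187/2) = 7/15.

7/15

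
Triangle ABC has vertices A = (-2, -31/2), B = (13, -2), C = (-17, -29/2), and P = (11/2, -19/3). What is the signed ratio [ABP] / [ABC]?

1/6

[ABC] = ½·((-2)·(-2−(-29/2)) + 13·(-29/2−(-31/2)) + (-17)·(-31/2−(-2))) = ½·(-25 + 13 + 459/2) = 435/4.
[ABP] = ½·((-2)·(-2−(-19/3)) + 13·(-19/3−(-31/2)) + (11/2)·(-31/2−(-2))) = ½·(-26/3 + 715/6 − 297/4) = 145/8, so the ratio is (145/8)/(435/4) = 1/6.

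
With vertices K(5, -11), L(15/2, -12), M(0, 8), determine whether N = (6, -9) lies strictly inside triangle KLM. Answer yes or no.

Barycentric coordinates of N: (3/17, 58/85, 12/85).
The three coordinates are positive, positive, positive; a point is interior exactly when all three are positive.

yes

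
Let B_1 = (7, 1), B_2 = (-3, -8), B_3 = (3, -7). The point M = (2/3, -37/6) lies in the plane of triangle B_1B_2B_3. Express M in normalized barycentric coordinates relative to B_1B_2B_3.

Signed area of the reference triangle: [B_1B_2B_3] = ½·(7·(-8−(-7)) + (-3)·(-7−1) + 3·(1−(-8))) = ½·(-7 + 24 + 27) = 22.
[MB_2B_3] = ½·((2/3)·(-8−(-7)) + (-3)·(-7−(-37/6)) + 3·(-37/6−(-8))) = ½·(-2/3 + 5/2 + 11/2) = 11/3, so the B_1-coordinate is (11/3)/22 = 1/6.
[B_1MB_3] = ½·(7·(-37/6−(-7)) + (2/3)·(-7−1) + 3·(1−(-37/6))) = ½·(35/6 − 16/3 + 43/2) = 11, so the B_2-coordinate is 1/2.
[B_1B_2M] = ½·(7·(-8−(-37/6)) + (-3)·(-37/6−1) + (2/3)·(1−(-8))) = ½·(-77/6 + 43/2 + 6) = 22/3, so the B_3-coordinate is 1/3.

(1/6, 1/2, 1/3)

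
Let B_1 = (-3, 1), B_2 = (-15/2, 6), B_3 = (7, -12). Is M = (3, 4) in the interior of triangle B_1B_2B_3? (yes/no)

Barycentric coordinates of M: (320/17, -216/17, -87/17).
The three coordinates are positive, negative, negative; a point is interior exactly when all three are positive.

no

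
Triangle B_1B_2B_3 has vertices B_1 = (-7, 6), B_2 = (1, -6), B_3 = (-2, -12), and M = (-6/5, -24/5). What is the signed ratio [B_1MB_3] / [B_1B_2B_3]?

3/5

[B_1B_2B_3] = ½·((-7)·(-6−(-12)) + 1·(-12−6) + (-2)·(6−(-6))) = ½·(-42 − 18 − 24) = -42.
[B_1MB_3] = ½·((-7)·(-24/5−(-12)) + (-6/5)·(-12−6) + (-2)·(6−(-24/5))) = ½·(-252/5 + 108/5 − 108/5) = -126/5, so the ratio is (-126/5)/(-42) = 3/5.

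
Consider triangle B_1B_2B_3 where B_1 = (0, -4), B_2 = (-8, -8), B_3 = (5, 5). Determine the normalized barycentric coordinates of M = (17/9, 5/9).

(1/3, 1/9, 5/9)

Signed area of the reference triangle: [B_1B_2B_3] = ½·(0·(-8−5) + (-8)·(5−(-4)) + 5·(-4−(-8))) = ½·(0 − 72 + 20) = -26.
[MB_2B_3] = ½·((17/9)·(-8−5) + (-8)·(5−(5/9)) + 5·(5/9−(-8))) = ½·(-221/9 − 320/9 + 385/9) = -26/3, so the B_1-coordinate is (-26/3)/(-26) = 1/3.
[B_1MB_3] = ½·(0·(5/9−5) + (17/9)·(5−(-4)) + 5·(-4−(5/9))) = ½·(0 + 17 − 205/9) = -26/9, so the B_2-coordinate is 1/9.
[B_1B_2M] = ½·(0·(-8−(5/9)) + (-8)·(5/9−(-4)) + (17/9)·(-4−(-8))) = ½·(0 − 328/9 + 68/9) = -130/9, so the B_3-coordinate is 5/9.
Check: 1/3 + 1/9 + 5/9 = 1.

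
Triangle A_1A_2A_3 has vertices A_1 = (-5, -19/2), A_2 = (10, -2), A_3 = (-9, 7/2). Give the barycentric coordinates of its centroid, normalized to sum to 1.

(1/3, 1/3, 1/3)

The centroid is the average of the vertices, so each weight is 1/3.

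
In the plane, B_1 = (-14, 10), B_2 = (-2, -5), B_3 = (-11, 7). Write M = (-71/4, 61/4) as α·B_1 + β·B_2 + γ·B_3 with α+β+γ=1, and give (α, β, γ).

(3/4, -1/2, 3/4)

Signed area of the reference triangle: [B_1B_2B_3] = ½·((-14)·(-5−7) + (-2)·(7−10) + (-11)·(10−(-5))) = ½·(168 + 6 − 165) = 9/2.
[MB_2B_3] = ½·((-71/4)·(-5−7) + (-2)·(7−(61/4)) + (-11)·(61/4−(-5))) = ½·(213 + 33/2 − 891/4) = 27/8, so the B_1-coordinate is (27/8)/(9/2) = 3/4.
[B_1MB_3] = ½·((-14)·(61/4−7) + (-71/4)·(7−10) + (-11)·(10−(61/4))) = ½·(-231/2 + 213/4 + 231/4) = -9/4, so the B_2-coordinate is -1/2.
[B_1B_2M] = ½·((-14)·(-5−(61/4)) + (-2)·(61/4−10) + (-71/4)·(10−(-5))) = ½·(567/2 − 21/2 − 1065/4) = 27/8, so the B_3-coordinate is 3/4.
Check: 3/4 − 1/2 + 3/4 = 1.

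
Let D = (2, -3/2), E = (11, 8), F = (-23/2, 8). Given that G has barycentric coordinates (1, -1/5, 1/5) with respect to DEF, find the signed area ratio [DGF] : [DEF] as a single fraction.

The signed ratio [DGF]/[DEF] equals the barycentric coordinate of G at vertex E, which is -1/5.

-1/5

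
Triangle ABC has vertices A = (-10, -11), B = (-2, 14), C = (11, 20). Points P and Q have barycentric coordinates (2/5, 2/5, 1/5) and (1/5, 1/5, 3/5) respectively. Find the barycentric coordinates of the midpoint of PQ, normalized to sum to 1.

Since both coordinate triples sum to 1, the midpoint's barycentrics are the componentwise average.
(2/5+1/5)/2 = 3/10; similarly 3/10 and 2/5.

(3/10, 3/10, 2/5)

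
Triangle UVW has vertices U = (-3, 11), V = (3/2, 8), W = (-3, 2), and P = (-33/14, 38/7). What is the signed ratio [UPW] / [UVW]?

[UVW] = ½·((-3)·(8−2) + (3/2)·(2−11) + (-3)·(11−8)) = ½·(-18 − 27/2 − 9) = -81/4.
[UPW] = ½·((-3)·(38/7−2) + (-33/14)·(2−11) + (-3)·(11−(38/7))) = ½·(-72/7 + 297/14 − 117/7) = -81/28, so the ratio is (-81/28)/(-81/4) = 1/7.

1/7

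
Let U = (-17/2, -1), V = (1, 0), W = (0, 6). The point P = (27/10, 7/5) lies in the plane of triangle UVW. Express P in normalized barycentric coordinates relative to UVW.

Signed area of the reference triangle: [UVW] = ½·((-17/2)·(0−6) + 1·(6−(-1)) + 0·(-1−0)) = ½·(51 + 7 + 0) = 29.
[PVW] = ½·((27/10)·(0−6) + 1·(6−(7/5)) + 0·(7/5−0)) = ½·(-81/5 + 23/5 + 0) = -29/5, so the U-coordinate is (-29/5)/29 = -1/5.
[UPW] = ½·((-17/2)·(7/5−6) + (27/10)·(6−(-1)) + 0·(-1−(7/5))) = ½·(391/10 + 189/10 + 0) = 29, so the V-coordinate is 1.
[UVP] = ½·((-17/2)·(0−(7/5)) + 1·(7/5−(-1)) + (27/10)·(-1−0)) = ½·(119/10 + 12/5 − 27/10) = 29/5, so the W-coordinate is 1/5.

(-1/5, 1, 1/5)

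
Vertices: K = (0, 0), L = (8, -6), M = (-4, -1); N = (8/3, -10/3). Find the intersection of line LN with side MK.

Barycentric coordinates of N with respect to KLM: (1/6, 1/2, 1/3).
On side MK the L-coordinate is zero; dropping N's L-weight 1/2 and renormalizing the remaining 1/3 : 1/6 gives weights 2/3, 1/3 on M, K.
J = (2/3)·(-4, -1) + (1/3)·(0, 0) = (-8/3, -2/3).

(-8/3, -2/3)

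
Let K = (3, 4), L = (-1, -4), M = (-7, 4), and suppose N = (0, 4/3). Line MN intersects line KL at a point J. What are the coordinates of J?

(7/5, 4/5)

Barycentric coordinates of N with respect to KLM: (1/2, 1/3, 1/6).
On side KL the M-coordinate is zero; dropping N's M-weight 1/6 and renormalizing the remaining 1/2 : 1/3 gives weights 3/5, 2/5 on K, L.
J = (3/5)·(3, 4) + (2/5)·(-1, -4) = (7/5, 4/5).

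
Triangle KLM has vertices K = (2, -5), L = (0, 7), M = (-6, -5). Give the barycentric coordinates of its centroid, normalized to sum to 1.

(1/3, 1/3, 1/3)

The centroid is the average of the vertices, so each weight is 1/3.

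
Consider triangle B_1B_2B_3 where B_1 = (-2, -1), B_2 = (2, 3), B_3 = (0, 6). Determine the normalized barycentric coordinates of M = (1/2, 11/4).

(1/4, 1/2, 1/4)

Signed area of the reference triangle: [B_1B_2B_3] = ½·((-2)·(3−6) + 2·(6−(-1)) + 0·(-1−3)) = ½·(6 + 14 + 0) = 10.
[MB_2B_3] = ½·((1/2)·(3−6) + 2·(6−(11/4)) + 0·(11/4−3)) = ½·(-3/2 + 13/2 + 0) = 5/2, so the B_1-coordinate is (5/2)/10 = 1/4.
[B_1MB_3] = ½·((-2)·(11/4−6) + (1/2)·(6−(-1)) + 0·(-1−(11/4))) = ½·(13/2 + 7/2 + 0) = 5, so the B_2-coordinate is 1/2.
[B_1B_2M] = ½·((-2)·(3−(11/4)) + 2·(11/4−(-1)) + (1/2)·(-1−3)) = ½·(-1/2 + 15/2 − 2) = 5/2, so the B_3-coordinate is 1/4.
Check: 1/4 + 1/2 + 1/4 = 1.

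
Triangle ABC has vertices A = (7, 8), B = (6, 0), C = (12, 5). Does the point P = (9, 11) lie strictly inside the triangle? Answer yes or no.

no

Barycentric coordinates of P: (51/43, -21/43, 13/43).
The three coordinates are positive, negative, positive; a point is interior exactly when all three are positive.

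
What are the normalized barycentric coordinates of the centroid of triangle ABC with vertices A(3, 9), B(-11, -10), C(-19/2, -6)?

(1/3, 1/3, 1/3)

The centroid is the average of the vertices, so each weight is 1/3.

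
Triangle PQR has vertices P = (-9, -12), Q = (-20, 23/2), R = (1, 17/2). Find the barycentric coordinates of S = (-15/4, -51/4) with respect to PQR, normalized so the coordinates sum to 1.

(1, -1/4, 1/4)

Signed area of the reference triangle: [PQR] = ½·((-9)·(23/2−(17/2)) + (-20)·(17/2−(-12)) + 1·(-12−(23/2))) = ½·(-27 − 410 − 47/2) = -921/4.
[SQR] = ½·((-15/4)·(23/2−(17/2)) + (-20)·(17/2−(-51/4)) + 1·(-51/4−(23/2))) = ½·(-45/4 − 425 − 97/4) = -921/4, so the P-coordinate is (-921/4)/(-921/4) = 1.
[PSR] = ½·((-9)·(-51/4−(17/2)) + (-15/4)·(17/2−(-12)) + 1·(-12−(-51/4))) = ½·(765/4 − 615/8 + 3/4) = 921/16, so the Q-coordinate is -1/4.
[PQS] = ½·((-9)·(23/2−(-51/4)) + (-20)·(-51/4−(-12)) + (-15/4)·(-12−(23/2))) = ½·(-873/4 + 15 + 705/8) = -921/16, so the R-coordinate is 1/4.
Check: 1 − 1/4 + 1/4 = 1.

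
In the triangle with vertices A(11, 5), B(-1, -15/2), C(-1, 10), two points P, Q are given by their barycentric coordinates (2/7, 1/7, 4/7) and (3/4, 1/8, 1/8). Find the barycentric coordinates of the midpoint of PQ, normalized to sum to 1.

(29/56, 15/112, 39/112)

Since both coordinate triples sum to 1, the midpoint's barycentrics are the componentwise average.
(2/7+3/4)/2 = 29/56; similarly 15/112 and 39/112.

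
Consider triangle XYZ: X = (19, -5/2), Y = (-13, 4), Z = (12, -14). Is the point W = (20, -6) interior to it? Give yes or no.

no

Barycentric coordinates of W: (688/827, -72/827, 211/827).
The three coordinates are positive, negative, positive; a point is interior exactly when all three are positive.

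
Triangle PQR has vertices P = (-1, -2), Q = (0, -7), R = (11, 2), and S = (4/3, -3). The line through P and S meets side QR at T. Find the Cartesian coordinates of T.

(11/3, -4)

Barycentric coordinates of S with respect to PQR: (1/2, 1/3, 1/6).
On side QR the P-coordinate is zero; dropping S's P-weight 1/2 and renormalizing the remaining 1/3 : 1/6 gives weights 2/3, 1/3 on Q, R.
T = (2/3)·(0, -7) + (1/3)·(11, 2) = (11/3, -4).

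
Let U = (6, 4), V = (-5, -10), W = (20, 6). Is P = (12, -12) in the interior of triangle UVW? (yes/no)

Barycentric coordinates of P: (-161/87, 118/87, 130/87).
The three coordinates are negative, positive, positive; a point is interior exactly when all three are positive.

no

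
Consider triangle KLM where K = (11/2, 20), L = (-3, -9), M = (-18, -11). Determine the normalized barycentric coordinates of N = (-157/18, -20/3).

Signed area of the reference triangle: [KLM] = ½·((11/2)·(-9−(-11)) + (-3)·(-11−20) + (-18)·(20−(-9))) = ½·(11 + 93 − 522) = -209.
[NLM] = ½·((-157/18)·(-9−(-11)) + (-3)·(-11−(-20/3)) + (-18)·(-20/3−(-9))) = ½·(-157/9 + 13 − 42) = -209/9, so the K-coordinate is (-209/9)/(-209) = 1/9.
[KNM] = ½·((11/2)·(-20/3−(-11)) + (-157/18)·(-11−20) + (-18)·(20−(-20/3))) = ½·(143/6 + 4867/18 − 480) = -836/9, so the L-coordinate is 4/9.
[KLN] = ½·((11/2)·(-9−(-20/3)) + (-3)·(-20/3−20) + (-157/18)·(20−(-9))) = ½·(-77/6 + 80 − 4553/18) = -836/9, so the M-coordinate is 4/9.

(1/9, 4/9, 4/9)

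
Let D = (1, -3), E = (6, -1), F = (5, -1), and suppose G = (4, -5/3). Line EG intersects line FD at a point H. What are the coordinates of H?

Barycentric coordinates of G with respect to DEF: (1/3, 1/3, 1/3).
On side FD the E-coordinate is zero; dropping G's E-weight 1/3 and renormalizing the remaining 1/3 : 1/3 gives weights 1/2, 1/2 on F, D.
H = (1/2)·(5, -1) + (1/2)·(1, -3) = (3, -2).

(3, -2)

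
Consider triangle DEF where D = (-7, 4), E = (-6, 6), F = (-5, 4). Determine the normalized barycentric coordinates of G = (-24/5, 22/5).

(-1/5, 1/5, 1)

Signed area of the reference triangle: [DEF] = ½·((-7)·(6−4) + (-6)·(4−4) + (-5)·(4−6)) = ½·(-14 + 0 + 10) = -2.
[GEF] = ½·((-24/5)·(6−4) + (-6)·(4−(22/5)) + (-5)·(22/5−6)) = ½·(-48/5 + 12/5 + 8) = 2/5, so the D-coordinate is (2/5)/(-2) = -1/5.
[DGF] = ½·((-7)·(22/5−4) + (-24/5)·(4−4) + (-5)·(4−(22/5))) = ½·(-14/5 + 0 + 2) = -2/5, so the E-coordinate is 1/5.
[DEG] = ½·((-7)·(6−(22/5)) + (-6)·(22/5−4) + (-24/5)·(4−6)) = ½·(-56/5 − 12/5 + 48/5) = -2, so the F-coordinate is 1.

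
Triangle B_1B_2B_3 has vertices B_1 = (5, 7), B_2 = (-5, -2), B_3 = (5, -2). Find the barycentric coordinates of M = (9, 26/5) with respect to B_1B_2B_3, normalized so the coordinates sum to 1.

(4/5, -2/5, 3/5)

Signed area of the reference triangle: [B_1B_2B_3] = ½·(5·(-2−(-2)) + (-5)·(-2−7) + 5·(7−(-2))) = ½·(0 + 45 + 45) = 45.
[MB_2B_3] = ½·(9·(-2−(-2)) + (-5)·(-2−(26/5)) + 5·(26/5−(-2))) = ½·(0 + 36 + 36) = 36, so the B_1-coordinate is 36/45 = 4/5.
[B_1MB_3] = ½·(5·(26/5−(-2)) + 9·(-2−7) + 5·(7−(26/5))) = ½·(36 − 81 + 9) = -18, so the B_2-coordinate is -2/5.
[B_1B_2M] = ½·(5·(-2−(26/5)) + (-5)·(26/5−7) + 9·(7−(-2))) = ½·(-36 + 9 + 81) = 27, so the B_3-coordinate is 3/5.
Check: 4/5 − 2/5 + 3/5 = 1.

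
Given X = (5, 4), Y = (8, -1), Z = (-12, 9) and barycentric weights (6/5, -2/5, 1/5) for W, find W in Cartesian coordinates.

W = (6/5)·X + (-2/5)·Y + (1/5)·Z.
x-coordinate: (6/5)·5 + (-2/5)·8 + (1/5)·(-12) = 2/5.
y-coordinate: (6/5)·4 + (-2/5)·(-1) + (1/5)·9 = 7.

(2/5, 7)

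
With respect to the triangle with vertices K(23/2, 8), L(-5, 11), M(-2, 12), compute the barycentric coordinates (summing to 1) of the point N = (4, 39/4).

(1/2, 1/4, 1/4)

Signed area of the reference triangle: [KLM] = ½·((23/2)·(11−12) + (-5)·(12−8) + (-2)·(8−11)) = ½·(-23/2 − 20 + 6) = -51/4.
[NLM] = ½·(4·(11−12) + (-5)·(12−(39/4)) + (-2)·(39/4−11)) = ½·(-4 − 45/4 + 5/2) = -51/8, so the K-coordinate is (-51/8)/(-51/4) = 1/2.
[KNM] = ½·((23/2)·(39/4−12) + 4·(12−8) + (-2)·(8−(39/4))) = ½·(-207/8 + 16 + 7/2) = -51/16, so the L-coordinate is 1/4.
[KLN] = ½·((23/2)·(11−(39/4)) + (-5)·(39/4−8) + 4·(8−11)) = ½·(115/8 − 35/4 − 12) = -51/16, so the M-coordinate is 1/4.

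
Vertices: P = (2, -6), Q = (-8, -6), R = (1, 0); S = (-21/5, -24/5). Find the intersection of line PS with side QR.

Barycentric coordinates of S with respect to PQR: (1/5, 3/5, 1/5).
On side QR the P-coordinate is zero; dropping S's P-weight 1/5 and renormalizing the remaining 3/5 : 1/5 gives weights 3/4, 1/4 on Q, R.
T = (3/4)·(-8, -6) + (1/4)·(1, 0) = (-23/4, -9/2).

(-23/4, -9/2)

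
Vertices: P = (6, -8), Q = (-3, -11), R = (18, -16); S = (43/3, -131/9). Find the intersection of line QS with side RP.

Barycentric coordinates of S with respect to PQR: (1/9, 1/9, 7/9).
On side RP the Q-coordinate is zero; dropping S's Q-weight 1/9 and renormalizing the remaining 7/9 : 1/9 gives weights 7/8, 1/8 on R, P.
T = (7/8)·(18, -16) + (1/8)·(6, -8) = (33/2, -15).

(33/2, -15)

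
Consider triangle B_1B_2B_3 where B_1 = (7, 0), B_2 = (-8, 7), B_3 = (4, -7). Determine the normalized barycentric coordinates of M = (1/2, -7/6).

Signed area of the reference triangle: [B_1B_2B_3] = ½·(7·(7−(-7)) + (-8)·(-7−0) + 4·(0−7)) = ½·(98 + 56 − 28) = 63.
[MB_2B_3] = ½·((1/2)·(7−(-7)) + (-8)·(-7−(-7/6)) + 4·(-7/6−7)) = ½·(7 + 140/3 − 98/3) = 21/2, so the B_1-coordinate is (21/2)/63 = 1/6.
[B_1MB_3] = ½·(7·(-7/6−(-7)) + (1/2)·(-7−0) + 4·(0−(-7/6))) = ½·(245/6 − 7/2 + 14/3) = 21, so the B_2-coordinate is 1/3.
[B_1B_2M] = ½·(7·(7−(-7/6)) + (-8)·(-7/6−0) + (1/2)·(0−7)) = ½·(343/6 + 28/3 − 7/2) = 63/2, so the B_3-coordinate is 1/2.

(1/6, 1/3, 1/2)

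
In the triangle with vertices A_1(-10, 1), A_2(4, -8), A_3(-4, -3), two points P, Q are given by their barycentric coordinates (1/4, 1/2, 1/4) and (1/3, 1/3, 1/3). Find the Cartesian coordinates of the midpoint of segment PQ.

Barycentric coordinates of the midpoint are the average: (7/24, 5/12, 7/24).
Converting: (7/24)·A_1 + (5/12)·A_2 + (7/24)·A_3 = (-29/12, -47/12).

(-29/12, -47/12)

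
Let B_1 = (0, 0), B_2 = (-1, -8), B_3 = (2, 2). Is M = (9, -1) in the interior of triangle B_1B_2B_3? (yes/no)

Barycentric coordinates of M: (-79/14, 10/7, 73/14).
The three coordinates are negative, positive, positive; a point is interior exactly when all three are positive.

no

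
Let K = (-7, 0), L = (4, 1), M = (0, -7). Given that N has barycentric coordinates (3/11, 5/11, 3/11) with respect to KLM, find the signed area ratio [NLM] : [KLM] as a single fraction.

The signed ratio [NLM]/[KLM] equals the barycentric coordinate of N at vertex K, which is 3/11.

3/11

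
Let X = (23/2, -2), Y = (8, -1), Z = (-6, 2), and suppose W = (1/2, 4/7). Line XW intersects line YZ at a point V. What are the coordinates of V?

Barycentric coordinates of W with respect to XYZ: (1/7, 2/7, 4/7).
On side YZ the X-coordinate is zero; dropping W's X-weight 1/7 and renormalizing the remaining 2/7 : 4/7 gives weights 1/3, 2/3 on Y, Z.
V = (1/3)·(8, -1) + (2/3)·(-6, 2) = (-4/3, 1).

(-4/3, 1)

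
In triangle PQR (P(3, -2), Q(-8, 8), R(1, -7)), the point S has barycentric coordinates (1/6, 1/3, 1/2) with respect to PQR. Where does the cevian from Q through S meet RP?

(3/2, -23/4)

Line QS meets RP where the Q-coordinate vanishes; zeroing S's Q-weight and renormalizing leaves R, P-weights 1/2 : 1/6 → (3/4, 1/4).
So T = (3/4)·R + (1/4)·P = (3/2, -23/4).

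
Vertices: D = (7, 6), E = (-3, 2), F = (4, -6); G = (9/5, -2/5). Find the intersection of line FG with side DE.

(1/3, 10/3)

Barycentric coordinates of G with respect to DEF: (1/5, 2/5, 2/5).
On side DE the F-coordinate is zero; dropping G's F-weight 2/5 and renormalizing the remaining 1/5 : 2/5 gives weights 1/3, 2/3 on D, E.
H = (1/3)·(7, 6) + (2/3)·(-3, 2) = (1/3, 10/3).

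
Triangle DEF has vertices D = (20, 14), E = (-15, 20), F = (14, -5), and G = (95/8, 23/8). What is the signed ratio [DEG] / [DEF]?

[DEF] = ½·(20·(20−(-5)) + (-15)·(-5−14) + 14·(14−20)) = ½·(500 + 285 − 84) = 701/2.
[DEG] = ½·(20·(20−(23/8)) + (-15)·(23/8−14) + (95/8)·(14−20)) = ½·(685/2 + 1335/8 − 285/4) = 3505/16, so the ratio is (3505/16)/(701/2) = 5/8.

5/8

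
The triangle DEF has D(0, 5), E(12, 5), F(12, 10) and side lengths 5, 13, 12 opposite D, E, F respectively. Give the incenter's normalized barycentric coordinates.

The incenter has barycentric coordinates proportional to the opposite side lengths: (5 : 13 : 12).
Normalizing by 5+13+12 = 30 gives (1/6, 13/30, 2/5).

(1/6, 13/30, 2/5)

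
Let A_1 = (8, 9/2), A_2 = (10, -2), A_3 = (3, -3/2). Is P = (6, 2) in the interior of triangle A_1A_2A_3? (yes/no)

Barycentric coordinates of P: (52/89, 1/89, 36/89).
The three coordinates are positive, positive, positive; a point is interior exactly when all three are positive.

yes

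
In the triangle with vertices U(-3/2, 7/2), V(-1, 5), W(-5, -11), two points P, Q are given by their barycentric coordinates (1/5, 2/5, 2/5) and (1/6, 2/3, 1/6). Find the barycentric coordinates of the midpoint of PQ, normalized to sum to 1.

(11/60, 8/15, 17/60)

Since both coordinate triples sum to 1, the midpoint's barycentrics are the componentwise average.
(1/5+1/6)/2 = 11/60; similarly 8/15 and 17/60.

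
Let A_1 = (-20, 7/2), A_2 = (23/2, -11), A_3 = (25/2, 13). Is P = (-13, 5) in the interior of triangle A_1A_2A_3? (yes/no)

yes

Barycentric coordinates of P: (1208/1541, 71/3082, 595/3082).
The three coordinates are positive, positive, positive; a point is interior exactly when all three are positive.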